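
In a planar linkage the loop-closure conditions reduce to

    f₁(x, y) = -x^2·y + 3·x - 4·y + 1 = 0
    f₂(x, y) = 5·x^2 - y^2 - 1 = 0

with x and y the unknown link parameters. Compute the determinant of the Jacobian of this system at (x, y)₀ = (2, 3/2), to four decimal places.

169.0000

J = [[-2·x·y + 3, -x^2 - 4], [10·x, -2·y]].
At the point, J = [[-3.0000, -8.0000], [20.0000, -3.0000]].
det J = 169.0000.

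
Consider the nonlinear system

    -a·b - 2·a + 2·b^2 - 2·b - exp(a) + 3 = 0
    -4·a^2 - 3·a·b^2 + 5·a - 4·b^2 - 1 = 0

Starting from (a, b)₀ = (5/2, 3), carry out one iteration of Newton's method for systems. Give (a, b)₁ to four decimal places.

At (5/2, 3): F = (-9.682494, -117.0000).
Jacobian J = [[-b - exp(a) - 2, -a + 4·b - 2], [-8·a - 3·b^2 + 5, -6·a·b - 8·b]].
At the point, J = [[-17.182494, 7.5000], [-42.0000, -69.0000]] (det J = 1500.592083).
Solving J·Δ = −F gives Δ = (-1.0300, -1.0687).
Then the next iterate is (a, b)₁ = (1.4700, 1.9313).

(1.4700, 1.9313)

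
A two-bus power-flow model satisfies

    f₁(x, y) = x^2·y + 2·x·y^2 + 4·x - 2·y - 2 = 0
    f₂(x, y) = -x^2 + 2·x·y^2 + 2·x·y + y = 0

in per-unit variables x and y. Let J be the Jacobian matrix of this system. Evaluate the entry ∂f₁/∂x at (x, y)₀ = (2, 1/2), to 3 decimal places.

6.500

∂f₁/∂x = 2·x·y + 2·y^2 + 4.
At (2, 1/2) this is 6.500.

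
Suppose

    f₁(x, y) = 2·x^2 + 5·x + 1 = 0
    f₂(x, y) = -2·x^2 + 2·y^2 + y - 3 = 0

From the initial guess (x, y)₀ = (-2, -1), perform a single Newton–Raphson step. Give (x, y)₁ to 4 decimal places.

At (-2, -1): F = (-1.0000, -10.0000).
Jacobian J = [[4·x + 5, 0], [-4·x, 4·y + 1]].
At the point, J = [[-3.0000, 0.0000], [8.0000, -3.0000]] (det J = 9.0000).
Solving J·Δ = −F gives Δ = (-0.3333, -4.2222).
Then the next iterate is (x, y)₁ = (-2.3333, -5.2222).

(-2.3333, -5.2222)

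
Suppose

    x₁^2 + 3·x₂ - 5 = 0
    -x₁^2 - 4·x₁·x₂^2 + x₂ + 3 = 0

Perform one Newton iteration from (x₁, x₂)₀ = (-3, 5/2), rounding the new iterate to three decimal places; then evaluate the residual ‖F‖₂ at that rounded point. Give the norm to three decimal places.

21.780

At (-3, 5/2): F = (11.500, 71.500).
Jacobian J = [[2·x₁, 3], [-2·x₁ - 4·x₂^2, -8·x₁·x₂ + 1]].
At the point, J = [[-6.000, 3.000], [-19.000, 61.000]] (det J = -309.000).
Solving J·Δ = −F gives Δ = (1.576, -0.681).
Then the next iterate is (x₁, x₂)₁ = (-1.424, 1.819).
Re-evaluating at (-1.424, 1.819): F = (2.48478, 21.63793), so ‖F‖₂ = 21.780.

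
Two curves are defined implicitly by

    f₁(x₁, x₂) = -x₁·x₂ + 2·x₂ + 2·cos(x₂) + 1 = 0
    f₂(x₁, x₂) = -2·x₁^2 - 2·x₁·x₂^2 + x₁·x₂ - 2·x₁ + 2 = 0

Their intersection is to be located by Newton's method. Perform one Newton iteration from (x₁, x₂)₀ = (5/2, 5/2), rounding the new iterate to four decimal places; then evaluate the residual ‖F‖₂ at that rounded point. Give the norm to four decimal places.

43.4953

At (5/2, 5/2): F = (-1.852287, -40.5000).
Jacobian J = [[-x₂, -x₁ - 2·sin(x₂) + 2], [-4·x₁ - 2·x₂^2 + x₂ - 2, -4·x₁·x₂ + x₁]].
At the point, J = [[-2.5000, -1.696944], [-22.0000, -22.5000]] (det J = 18.917226).
Solving J·Δ = −F gives Δ = (1.4299, -3.1981).
Then the next iterate is (x₁, x₂)₁ = (3.9299, -0.6981).
Re-evaluating at (3.9299, -0.6981): F = (3.879393, -43.321915), so ‖F‖₂ = 43.4953.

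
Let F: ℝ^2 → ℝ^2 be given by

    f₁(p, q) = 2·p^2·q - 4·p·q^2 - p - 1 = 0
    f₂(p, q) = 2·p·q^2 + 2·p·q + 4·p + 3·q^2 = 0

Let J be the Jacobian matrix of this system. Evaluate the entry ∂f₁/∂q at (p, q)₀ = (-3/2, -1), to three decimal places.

-7.500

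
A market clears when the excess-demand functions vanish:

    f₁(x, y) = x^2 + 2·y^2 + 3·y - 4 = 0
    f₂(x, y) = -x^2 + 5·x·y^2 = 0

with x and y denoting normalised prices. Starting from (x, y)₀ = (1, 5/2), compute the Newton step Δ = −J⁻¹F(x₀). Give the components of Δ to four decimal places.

(0.0961, -1.3225)

At (1, 5/2): F = (17.0000, 30.2500).
Jacobian J = [[2·x, 4·y + 3], [-2·x + 5·y^2, 10·x·y]].
At the point, J = [[2.0000, 13.0000], [29.2500, 25.0000]] (det J = -330.2500).
Solving J·Δ = −F gives Δ = (0.0961, -1.3225).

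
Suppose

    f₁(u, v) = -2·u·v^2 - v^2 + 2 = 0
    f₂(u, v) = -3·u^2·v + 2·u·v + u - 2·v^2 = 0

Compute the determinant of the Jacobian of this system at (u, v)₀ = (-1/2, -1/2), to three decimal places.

J = [[-2·v^2, -4·u·v - 2·v], [-6·u·v + 2·v + 1, -3·u^2 + 2·u - 4·v]].
At the point, J = [[-0.500, 0.000], [-1.500, 0.250]].
det J = -0.125.

-0.125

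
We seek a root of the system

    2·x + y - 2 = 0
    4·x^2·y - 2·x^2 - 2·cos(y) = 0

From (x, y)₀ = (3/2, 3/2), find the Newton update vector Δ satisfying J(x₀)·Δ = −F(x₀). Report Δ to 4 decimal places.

(-1.8648, 1.2295)

At (3/2, 3/2): F = (2.5000, 8.858526).
Jacobian J = [[2, 1], [8·x·y - 4·x, 4·x^2 + 2·sin(y)]].
At the point, J = [[2.0000, 1.0000], [12.0000, 10.994990]] (det J = 9.989980).
Solving J·Δ = −F gives Δ = (-1.8648, 1.2295).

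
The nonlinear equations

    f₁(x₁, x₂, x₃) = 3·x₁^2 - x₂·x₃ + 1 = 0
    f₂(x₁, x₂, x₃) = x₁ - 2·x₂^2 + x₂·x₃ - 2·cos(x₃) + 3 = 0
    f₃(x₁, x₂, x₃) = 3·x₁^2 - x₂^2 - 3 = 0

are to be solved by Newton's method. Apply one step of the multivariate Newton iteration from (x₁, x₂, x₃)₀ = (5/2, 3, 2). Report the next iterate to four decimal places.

(2.6957, 4.6143, 6.4857)

At (5/2, 3, 2): F = (13.7500, -5.667706, 6.7500).
Jacobian J = [[6·x₁, -x₃, -x₂], [1, -4·x₂ + x₃, x₂ + 2·sin(x₃)], [6·x₁, -2·x₂, 0]].
At the point, J = [[15.0000, -2.0000, -3.0000], [1.0000, -10.0000, 4.818595], [15.0000, -6.0000, 0.0000]] (det J = -142.884309).
Solving J·Δ = −F gives Δ = (0.1957, 1.6143, 4.4857).
Then the next iterate is (x₁, x₂, x₃)₁ = (2.6957, 4.6143, 6.4857).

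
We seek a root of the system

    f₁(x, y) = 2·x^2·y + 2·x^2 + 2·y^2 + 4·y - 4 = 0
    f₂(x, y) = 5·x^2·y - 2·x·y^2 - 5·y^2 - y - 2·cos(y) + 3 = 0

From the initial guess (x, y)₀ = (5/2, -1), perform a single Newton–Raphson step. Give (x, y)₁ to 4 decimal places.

(1.9438, -0.5200)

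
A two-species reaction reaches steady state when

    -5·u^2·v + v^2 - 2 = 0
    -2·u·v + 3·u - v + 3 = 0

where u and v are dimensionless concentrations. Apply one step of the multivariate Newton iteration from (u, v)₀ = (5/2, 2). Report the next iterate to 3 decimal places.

(1.319, 1.947)

At (5/2, 2): F = (-60.500, -1.500).
Jacobian J = [[-10·u·v, -5·u^2 + 2·v], [-2·v + 3, -2·u - 1]].
At the point, J = [[-50.000, -27.250], [-1.000, -6.000]] (det J = 272.750).
Solving J·Δ = −F gives Δ = (-1.181, -0.053).
Then the next iterate is (u, v)₁ = (1.319, 1.947).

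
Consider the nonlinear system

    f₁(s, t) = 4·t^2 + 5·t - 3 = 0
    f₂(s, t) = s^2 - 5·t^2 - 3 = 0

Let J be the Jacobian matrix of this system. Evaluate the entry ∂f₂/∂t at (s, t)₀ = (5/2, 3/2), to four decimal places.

∂f₂/∂t = -10·t.
At (5/2, 3/2) this is -15.0000.

-15.0000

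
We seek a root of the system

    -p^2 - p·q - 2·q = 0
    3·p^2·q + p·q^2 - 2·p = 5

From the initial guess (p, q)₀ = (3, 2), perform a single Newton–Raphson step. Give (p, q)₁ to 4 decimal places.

(-0.8197, 4.3115)

At (3, 2): F = (-19.0000, 55.0000).
Jacobian J = [[-2·p - q, -p - 2], [6·p·q + q^2 - 2, 3·p^2 + 2·p·q]].
At the point, J = [[-8.0000, -5.0000], [38.0000, 39.0000]] (det J = -122.0000).
Solving J·Δ = −F gives Δ = (-3.8197, 2.3115).
Then the next iterate is (p, q)₁ = (-0.8197, 4.3115).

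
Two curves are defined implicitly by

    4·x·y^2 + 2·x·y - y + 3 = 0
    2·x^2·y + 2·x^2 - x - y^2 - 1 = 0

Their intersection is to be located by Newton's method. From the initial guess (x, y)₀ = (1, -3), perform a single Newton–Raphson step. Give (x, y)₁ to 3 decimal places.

At (1, -3): F = (36.000, -15.000).
Jacobian J = [[4·y^2 + 2·y, 8·x·y + 2·x - 1], [4·x·y + 4·x - 1, 2·x^2 - 2·y]].
At the point, J = [[30.000, -23.000], [-9.000, 8.000]] (det J = 33.000).
Solving J·Δ = −F gives Δ = (1.727, 3.818).
Then the next iterate is (x, y)₁ = (2.727, 0.818).

(2.727, 0.818)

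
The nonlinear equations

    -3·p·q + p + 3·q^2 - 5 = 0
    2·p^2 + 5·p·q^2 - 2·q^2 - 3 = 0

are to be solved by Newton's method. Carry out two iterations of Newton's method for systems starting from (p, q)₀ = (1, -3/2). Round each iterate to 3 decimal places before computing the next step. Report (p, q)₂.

At (1, -3/2): F = (7.250, 5.750).
Jacobian J = [[-3·q + 1, -3·p + 6·q], [4·p + 5·q^2, 10·p·q - 4·q]].
At the point, J = [[5.500, -12.000], [15.250, -9.000]] (det J = 133.500).
Solving J·Δ = −F gives Δ = (-0.028, 0.591).
Then the next iterate is (p, q)₁ = (0.972, -0.909).
Round to (0.972, -0.909) and repeat: F = (1.10149, 1.25273), J = [[3.727, -8.370], [8.01940, -5.19948]].
Δ = (-0.100, 0.087), so (p, q)₂ = (0.872, -0.822).

(0.872, -0.822)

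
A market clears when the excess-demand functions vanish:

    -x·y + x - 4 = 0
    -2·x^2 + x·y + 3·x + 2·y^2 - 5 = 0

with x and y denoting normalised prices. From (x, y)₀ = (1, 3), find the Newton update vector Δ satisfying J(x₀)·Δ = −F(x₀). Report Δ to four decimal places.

At (1, 3): F = (-6.0000, 17.0000).
Jacobian J = [[-y + 1, -x], [-4·x + y + 3, x + 4·y]].
At the point, J = [[-2.0000, -1.0000], [2.0000, 13.0000]] (det J = -24.0000).
Solving J·Δ = −F gives Δ = (-2.5417, -0.9167).

(-2.5417, -0.9167)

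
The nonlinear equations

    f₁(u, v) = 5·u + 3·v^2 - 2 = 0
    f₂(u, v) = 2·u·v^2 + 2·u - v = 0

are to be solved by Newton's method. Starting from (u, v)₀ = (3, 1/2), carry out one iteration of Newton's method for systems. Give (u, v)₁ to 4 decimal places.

(0.2714, 0.4643)

At (3, 1/2): F = (13.7500, 7.0000).
Jacobian J = [[5, 6·v], [2·v^2 + 2, 4·u·v - 1]].
At the point, J = [[5.0000, 3.0000], [2.5000, 5.0000]] (det J = 17.5000).
Solving J·Δ = −F gives Δ = (-2.7286, -0.0357).
Then the next iterate is (u, v)₁ = (0.2714, 0.4643).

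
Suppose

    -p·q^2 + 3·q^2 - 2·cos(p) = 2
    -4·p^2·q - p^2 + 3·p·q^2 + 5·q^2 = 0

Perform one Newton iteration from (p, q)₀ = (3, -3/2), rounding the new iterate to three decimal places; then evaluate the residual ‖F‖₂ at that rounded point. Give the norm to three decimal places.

At (3, -3/2): F = (-0.02002, 76.500).
Jacobian J = [[-q^2 + 2·sin(p), -2·p·q + 6·q], [-8·p·q - 2·p + 3·q^2, -4·p^2 + 6·p·q + 10·q]].
At the point, J = [[-1.96776, 0.000], [36.750, -78.000]] (det J = 153.48528).
Solving J·Δ = −F gives Δ = (-0.010, 0.976).
Then the next iterate is (p, q)₁ = (2.990, -0.524).
Re-evaluating at (2.990, -0.524): F = (-0.02019, 13.63418), so ‖F‖₂ = 13.634.

13.634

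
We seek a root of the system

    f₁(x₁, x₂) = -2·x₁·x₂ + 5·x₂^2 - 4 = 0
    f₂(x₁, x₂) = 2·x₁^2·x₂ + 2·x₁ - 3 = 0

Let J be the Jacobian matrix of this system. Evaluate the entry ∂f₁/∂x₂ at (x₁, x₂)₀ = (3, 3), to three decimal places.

24.000

∂f₁/∂x₂ = -2·x₁ + 10·x₂.
At (3, 3) this is 24.000.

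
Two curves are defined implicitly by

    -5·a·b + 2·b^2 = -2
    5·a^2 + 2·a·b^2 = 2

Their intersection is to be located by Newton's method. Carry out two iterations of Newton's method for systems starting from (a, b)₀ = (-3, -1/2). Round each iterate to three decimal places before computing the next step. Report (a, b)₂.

(-0.943, -0.464)

At (-3, -1/2): F = (-5.000, 41.500).
Jacobian J = [[-5·b, -5·a + 4·b], [10·a + 2·b^2, 4·a·b]].
At the point, J = [[2.500, 13.000], [-29.500, 6.000]] (det J = 398.500).
Solving J·Δ = −F gives Δ = (1.429, 0.110).
Then the next iterate is (a, b)₁ = (-1.571, -0.390).
Round to (-1.571, -0.390) and repeat: F = (-0.75925, 9.86231), J = [[1.950, 6.295], [-15.40580, 2.45076]].
Δ = (0.628, -0.074), so (a, b)₂ = (-0.943, -0.464).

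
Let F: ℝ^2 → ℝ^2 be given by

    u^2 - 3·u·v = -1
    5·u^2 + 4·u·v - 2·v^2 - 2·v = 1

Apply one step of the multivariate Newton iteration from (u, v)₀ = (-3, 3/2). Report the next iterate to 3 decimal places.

(-1.506, 0.632)

At (-3, 3/2): F = (23.500, 18.500).
Jacobian J = [[2·u - 3·v, -3·u], [10·u + 4·v, 4·u - 4·v - 2]].
At the point, J = [[-10.500, 9.000], [-24.000, -20.000]] (det J = 426.000).
Solving J·Δ = −F gives Δ = (1.494, -0.868).
Then the next iterate is (u, v)₁ = (-1.506, 0.632).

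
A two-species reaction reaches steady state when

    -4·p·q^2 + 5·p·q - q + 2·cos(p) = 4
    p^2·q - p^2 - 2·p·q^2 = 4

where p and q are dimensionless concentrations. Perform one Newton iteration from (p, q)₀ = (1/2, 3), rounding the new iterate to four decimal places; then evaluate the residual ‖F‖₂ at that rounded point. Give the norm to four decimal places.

12.8722

At (1/2, 3): F = (-15.744835, -12.5000).
Jacobian J = [[-4·q^2 + 5·q - 2·sin(p), -8·p·q + 5·p - 1], [2·p·q - 2·p - 2·q^2, p^2 - 4·p·q]].
At the point, J = [[-21.958851, -10.5000], [-16.0000, -5.7500]] (det J = -41.736606).
Solving J·Δ = −F gives Δ = (-0.9756, 0.5407).
Then the next iterate is (p, q)₁ = (-0.4756, 3.5407).
Re-evaluating at (-0.4756, 3.5407): F = (9.667097, 8.499467), so ‖F‖₂ = 12.8722.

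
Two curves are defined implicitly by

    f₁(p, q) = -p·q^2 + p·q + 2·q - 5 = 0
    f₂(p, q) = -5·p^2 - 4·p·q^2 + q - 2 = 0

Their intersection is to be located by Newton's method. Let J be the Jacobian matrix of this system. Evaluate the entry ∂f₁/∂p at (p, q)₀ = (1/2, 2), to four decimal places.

-2.0000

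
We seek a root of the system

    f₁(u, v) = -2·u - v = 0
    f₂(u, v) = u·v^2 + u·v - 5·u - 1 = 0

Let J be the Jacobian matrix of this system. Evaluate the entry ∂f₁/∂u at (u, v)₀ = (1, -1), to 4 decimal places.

∂f₁/∂u = -2.
At (1, -1) this is -2.0000.

-2.0000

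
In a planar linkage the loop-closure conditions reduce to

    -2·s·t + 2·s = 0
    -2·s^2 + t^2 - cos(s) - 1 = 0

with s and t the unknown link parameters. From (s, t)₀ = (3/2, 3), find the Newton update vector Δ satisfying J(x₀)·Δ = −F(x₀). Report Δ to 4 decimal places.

At (3/2, 3): F = (-6.0000, 3.429263).
Jacobian J = [[-2·t + 2, -2·s], [-4·s + sin(s), 2·t]].
At the point, J = [[-4.0000, -3.0000], [-5.002505, 6.0000]] (det J = -39.007515).
Solving J·Δ = −F gives Δ = (-0.6592, -1.1211).

(-0.6592, -1.1211)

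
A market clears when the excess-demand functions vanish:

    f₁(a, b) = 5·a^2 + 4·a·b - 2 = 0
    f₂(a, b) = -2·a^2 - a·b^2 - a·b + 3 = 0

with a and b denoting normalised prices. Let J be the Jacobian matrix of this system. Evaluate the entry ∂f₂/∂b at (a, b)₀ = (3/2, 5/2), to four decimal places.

∂f₂/∂b = -2·a·b - a.
At (3/2, 5/2) this is -9.0000.

-9.0000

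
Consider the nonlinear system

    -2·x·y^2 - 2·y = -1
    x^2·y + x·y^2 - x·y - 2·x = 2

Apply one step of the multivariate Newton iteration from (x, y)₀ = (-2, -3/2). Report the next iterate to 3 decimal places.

(-1.908, -0.601)

At (-2, -3/2): F = (13.000, -11.500).
Jacobian J = [[-2·y^2, -4·x·y - 2], [2·x·y + y^2 - y - 2, x^2 + 2·x·y - x]].
At the point, J = [[-4.500, -14.000], [7.750, 12.000]] (det J = 54.500).
Solving J·Δ = −F gives Δ = (0.092, 0.899).
Then the next iterate is (x, y)₁ = (-1.908, -0.601).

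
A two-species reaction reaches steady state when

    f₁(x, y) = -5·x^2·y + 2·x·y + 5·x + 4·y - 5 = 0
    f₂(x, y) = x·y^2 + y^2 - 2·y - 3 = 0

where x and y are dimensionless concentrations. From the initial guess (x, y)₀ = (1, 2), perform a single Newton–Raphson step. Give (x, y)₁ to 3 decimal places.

At (1, 2): F = (2.000, 1.000).
Jacobian J = [[-10·x·y + 2·y + 5, -5·x^2 + 2·x + 4], [y^2, 2·x·y + 2·y - 2]].
At the point, J = [[-11.000, 1.000], [4.000, 6.000]] (det J = -70.000).
Solving J·Δ = −F gives Δ = (0.157, -0.271).
Then the next iterate is (x, y)₁ = (1.157, 1.729).

(1.157, 1.729)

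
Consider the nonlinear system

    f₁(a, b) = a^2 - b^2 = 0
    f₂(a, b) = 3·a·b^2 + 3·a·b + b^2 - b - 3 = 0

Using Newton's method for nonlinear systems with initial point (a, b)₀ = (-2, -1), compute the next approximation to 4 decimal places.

(-1.0833, -0.6667)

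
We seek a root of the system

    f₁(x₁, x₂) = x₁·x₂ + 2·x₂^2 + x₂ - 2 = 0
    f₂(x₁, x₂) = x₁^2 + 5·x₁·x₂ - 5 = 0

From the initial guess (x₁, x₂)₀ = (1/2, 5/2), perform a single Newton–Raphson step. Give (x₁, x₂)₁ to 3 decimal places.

At (1/2, 5/2): F = (14.250, 1.500).
Jacobian J = [[x₂, x₁ + 4·x₂ + 1], [2·x₁ + 5·x₂, 5·x₁]].
At the point, J = [[2.500, 11.500], [13.500, 2.500]] (det J = -149.000).
Solving J·Δ = −F gives Δ = (0.123, -1.266).
Then the next iterate is (x₁, x₂)₁ = (0.623, 1.234).

(0.623, 1.234)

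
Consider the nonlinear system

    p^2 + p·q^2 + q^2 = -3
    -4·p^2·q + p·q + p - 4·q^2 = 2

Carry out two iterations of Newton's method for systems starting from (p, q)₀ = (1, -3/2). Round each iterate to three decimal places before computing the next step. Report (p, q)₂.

(-0.414, 1.519)

At (1, -3/2): F = (8.500, -5.500).
Jacobian J = [[2·p + q^2, 2·p·q + 2·q], [-8·p·q + q + 1, -4·p^2 + p - 8·q]].
At the point, J = [[4.250, -6.000], [11.500, 9.000]] (det J = 107.250).
Solving J·Δ = −F gives Δ = (-0.406, 1.129).
Then the next iterate is (p, q)₁ = (0.594, -0.371).
Round to (0.594, -0.371) and repeat: F = (3.57224, -1.65333), J = [[1.32564, -1.18275], [2.39199, 2.15066]].
Δ = (-1.008, 1.890), so (p, q)₂ = (-0.414, 1.519).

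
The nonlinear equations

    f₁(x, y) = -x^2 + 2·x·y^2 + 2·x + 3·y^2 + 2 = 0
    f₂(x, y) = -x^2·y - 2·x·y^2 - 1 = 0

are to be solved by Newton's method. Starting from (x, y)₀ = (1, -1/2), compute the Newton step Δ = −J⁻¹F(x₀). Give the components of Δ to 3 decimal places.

(0.250, 0.875)

At (1, -1/2): F = (4.250, -1.000).
Jacobian J = [[-2·x + 2·y^2 + 2, 4·x·y + 6·y], [-2·x·y - 2·y^2, -x^2 - 4·x·y]].
At the point, J = [[0.500, -5.000], [0.500, 1.000]] (det J = 3.000).
Solving J·Δ = −F gives Δ = (0.250, 0.875).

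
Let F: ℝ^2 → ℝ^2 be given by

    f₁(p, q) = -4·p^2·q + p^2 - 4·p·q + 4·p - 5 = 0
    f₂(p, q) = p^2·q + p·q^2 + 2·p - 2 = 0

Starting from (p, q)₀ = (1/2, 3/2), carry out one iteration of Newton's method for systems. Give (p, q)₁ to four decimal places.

At (1/2, 3/2): F = (-7.2500, 0.5000).
Jacobian J = [[-8·p·q + 2·p - 4·q + 4, -4·p^2 - 4·p], [2·p·q + q^2 + 2, p^2 + 2·p·q]].
At the point, J = [[-7.0000, -3.0000], [5.7500, 1.7500]] (det J = 5.0000).
Solving J·Δ = −F gives Δ = (2.2375, -7.6375).
Then the next iterate is (p, q)₁ = (2.7375, -6.1375).

(2.7375, -6.1375)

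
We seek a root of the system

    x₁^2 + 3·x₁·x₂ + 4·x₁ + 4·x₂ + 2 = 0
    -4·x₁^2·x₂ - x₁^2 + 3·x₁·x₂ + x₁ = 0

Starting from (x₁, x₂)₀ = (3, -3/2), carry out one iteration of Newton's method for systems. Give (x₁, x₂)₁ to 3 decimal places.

(1.899, -1.303)

At (3, -3/2): F = (3.500, 34.500).
Jacobian J = [[2·x₁ + 3·x₂ + 4, 3·x₁ + 4], [-8·x₁·x₂ - 2·x₁ + 3·x₂ + 1, -4·x₁^2 + 3·x₁]].
At the point, J = [[5.500, 13.000], [26.500, -27.000]] (det J = -493.000).
Solving J·Δ = −F gives Δ = (-1.101, 0.197).
Then the next iterate is (x₁, x₂)₁ = (1.899, -1.303).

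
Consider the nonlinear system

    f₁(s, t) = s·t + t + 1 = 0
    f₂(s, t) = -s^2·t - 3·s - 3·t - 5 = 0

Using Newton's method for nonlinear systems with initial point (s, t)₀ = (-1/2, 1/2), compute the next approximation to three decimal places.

(-4.500, 2.000)

At (-1/2, 1/2): F = (1.250, -5.125).
Jacobian J = [[t, s + 1], [-2·s·t - 3, -s^2 - 3]].
At the point, J = [[0.500, 0.500], [-2.500, -3.250]] (det J = -0.375).
Solving J·Δ = −F gives Δ = (-4.000, 1.500).
Then the next iterate is (s, t)₁ = (-4.500, 2.000).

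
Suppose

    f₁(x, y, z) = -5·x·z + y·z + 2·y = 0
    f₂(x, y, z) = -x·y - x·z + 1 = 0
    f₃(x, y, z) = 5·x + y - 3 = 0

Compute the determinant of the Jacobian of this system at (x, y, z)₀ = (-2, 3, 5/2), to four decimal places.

-131.5000

J = [[-5·z, z + 2, -5·x + y], [-y - z, -x, -x], [5, 1, 0]].
At the point, J = [[-12.5000, 4.5000, 13.0000], [-5.5000, 2.0000, 2.0000], [5.0000, 1.0000, 0.0000]].
det J = -131.5000.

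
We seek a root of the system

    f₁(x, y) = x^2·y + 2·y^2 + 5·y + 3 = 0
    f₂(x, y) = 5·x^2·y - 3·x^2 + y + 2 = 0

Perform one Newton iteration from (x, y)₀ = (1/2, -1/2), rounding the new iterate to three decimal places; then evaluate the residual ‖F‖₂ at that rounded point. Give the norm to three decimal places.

At (1/2, -1/2): F = (0.875, 0.125).
Jacobian J = [[2·x·y, x^2 + 4·y + 5], [10·x·y - 6·x, 5·x^2 + 1]].
At the point, J = [[-0.500, 3.250], [-5.500, 2.250]] (det J = 16.750).
Solving J·Δ = −F gives Δ = (-0.093, -0.284).
Then the next iterate is (x, y)₁ = (0.407, -0.784).
Re-evaluating at (0.407, -0.784): F = (0.17944, 0.06971), so ‖F‖₂ = 0.193.

0.193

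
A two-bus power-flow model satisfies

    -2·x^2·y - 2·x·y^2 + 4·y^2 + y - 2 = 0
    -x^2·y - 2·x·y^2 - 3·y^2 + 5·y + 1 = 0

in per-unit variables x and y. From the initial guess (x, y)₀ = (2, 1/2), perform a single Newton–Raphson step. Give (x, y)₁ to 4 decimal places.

At (2, 1/2): F = (-5.5000, -0.2500).
Jacobian J = [[-4·x·y - 2·y^2, -2·x^2 - 4·x·y + 8·y + 1], [-2·x·y - 2·y^2, -x^2 - 4·x·y - 6·y + 5]].
At the point, J = [[-4.5000, -7.0000], [-2.5000, -6.0000]] (det J = 9.5000).
Solving J·Δ = −F gives Δ = (-3.2895, 1.3289).
Then the next iterate is (x, y)₁ = (-1.2895, 1.8289).

(-1.2895, 1.8289)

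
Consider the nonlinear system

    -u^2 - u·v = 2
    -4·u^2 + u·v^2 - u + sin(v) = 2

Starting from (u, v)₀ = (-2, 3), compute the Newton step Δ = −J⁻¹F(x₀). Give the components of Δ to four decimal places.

(1.1103, -0.5552)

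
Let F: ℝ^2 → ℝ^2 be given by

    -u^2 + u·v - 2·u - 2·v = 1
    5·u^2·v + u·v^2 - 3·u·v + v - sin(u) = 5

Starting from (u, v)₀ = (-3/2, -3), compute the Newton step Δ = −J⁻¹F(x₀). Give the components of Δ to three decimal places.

(-0.159, 3.019)

At (-3/2, -3): F = (10.250, -67.75251).
Jacobian J = [[-2·u + v - 2, u - 2], [10·u·v + v^2 - 3·v - cos(u), 5·u^2 + 2·u·v - 3·u + 1]].
At the point, J = [[-2.000, -3.500], [62.92926, 25.750]] (det J = 168.75242).
Solving J·Δ = −F gives Δ = (-0.159, 3.019).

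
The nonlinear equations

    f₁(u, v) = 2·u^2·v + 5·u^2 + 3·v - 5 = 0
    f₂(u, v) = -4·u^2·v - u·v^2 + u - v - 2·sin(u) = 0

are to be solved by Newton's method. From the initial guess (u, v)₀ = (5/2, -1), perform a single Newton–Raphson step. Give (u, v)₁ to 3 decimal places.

(1.561, -0.785)

At (5/2, -1): F = (10.750, 24.80306).
Jacobian J = [[4·u·v + 10·u, 2·u^2 + 3], [-8·u·v - v^2 - 2·cos(u) + 1, -4·u^2 - 2·u·v - 1]].
At the point, J = [[15.000, 15.500], [21.60229, -21.000]] (det J = -649.83545).
Solving J·Δ = −F gives Δ = (-0.939, 0.215).
Then the next iterate is (u, v)₁ = (1.561, -0.785).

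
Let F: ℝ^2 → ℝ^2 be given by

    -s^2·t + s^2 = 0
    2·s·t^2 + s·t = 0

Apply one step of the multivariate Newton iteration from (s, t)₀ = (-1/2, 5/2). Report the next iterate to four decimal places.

At (-1/2, 5/2): F = (-0.3750, -7.5000).
Jacobian J = [[-2·s·t + 2·s, -s^2], [2·t^2 + t, 4·s·t + s]].
At the point, J = [[1.5000, -0.2500], [15.0000, -5.5000]] (det J = -4.5000).
Solving J·Δ = −F gives Δ = (0.0417, -1.2500).
Then the next iterate is (s, t)₁ = (-0.4583, 1.2500).

(-0.4583, 1.2500)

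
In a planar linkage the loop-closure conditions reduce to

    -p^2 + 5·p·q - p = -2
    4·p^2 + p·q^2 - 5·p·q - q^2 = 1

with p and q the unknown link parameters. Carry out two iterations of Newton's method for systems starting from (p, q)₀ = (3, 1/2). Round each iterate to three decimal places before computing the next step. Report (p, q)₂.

At (3, 1/2): F = (-2.500, 28.000).
Jacobian J = [[-2·p + 5·q - 1, 5·p], [8·p + q^2 - 5·q, 2·p·q - 5·p - 2·q]].
At the point, J = [[-4.500, 15.000], [21.750, -13.000]] (det J = -267.750).
Solving J·Δ = −F gives Δ = (-1.447, -0.268).
Then the next iterate is (p, q)₁ = (1.553, 0.232).
Round to (1.553, 0.232) and repeat: F = (-0.16333, 6.87552), J = [[-2.946, 7.765], [11.31782, -7.50841]].
Δ = (-0.793, -0.280), so (p, q)₂ = (0.760, -0.048).

(0.760, -0.048)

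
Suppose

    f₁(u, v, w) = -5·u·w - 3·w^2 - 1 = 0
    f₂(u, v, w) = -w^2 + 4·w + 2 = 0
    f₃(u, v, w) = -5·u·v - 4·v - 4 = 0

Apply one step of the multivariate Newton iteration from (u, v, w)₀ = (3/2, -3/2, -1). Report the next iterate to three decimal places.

(0.950, -0.707, -0.500)

At (3/2, -3/2, -1): F = (3.500, -3.000, 13.250).
Jacobian J = [[-5·w, 0, -5·u - 6·w], [0, 0, -2·w + 4], [-5·v, -5·u - 4, 0]].
At the point, J = [[5.000, 0.000, -1.500], [0.000, 0.000, 6.000], [7.500, -11.500, 0.000]] (det J = 345.000).
Solving J·Δ = −F gives Δ = (-0.550, 0.793, 0.500).
Then the next iterate is (u, v, w)₁ = (0.950, -0.707, -0.500).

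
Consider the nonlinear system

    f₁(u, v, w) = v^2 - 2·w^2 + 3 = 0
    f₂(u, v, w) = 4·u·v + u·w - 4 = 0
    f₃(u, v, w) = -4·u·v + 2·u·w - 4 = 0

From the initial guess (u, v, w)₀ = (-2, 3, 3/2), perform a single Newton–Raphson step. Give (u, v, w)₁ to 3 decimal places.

(-3.222, -2.000, -2.250)

At (-2, 3, 3/2): F = (7.500, -31.000, 14.000).
Jacobian J = [[0, 2·v, -4·w], [4·v + w, 4·u, u], [-4·v + 2·w, -4·u, 2·u]].
At the point, J = [[0.000, 6.000, -6.000], [13.500, -8.000, -2.000], [-9.000, 8.000, -4.000]] (det J = 216.000).
Solving J·Δ = −F gives Δ = (-1.222, -5.000, -3.750).
Then the next iterate is (u, v, w)₁ = (-3.222, -2.000, -2.250).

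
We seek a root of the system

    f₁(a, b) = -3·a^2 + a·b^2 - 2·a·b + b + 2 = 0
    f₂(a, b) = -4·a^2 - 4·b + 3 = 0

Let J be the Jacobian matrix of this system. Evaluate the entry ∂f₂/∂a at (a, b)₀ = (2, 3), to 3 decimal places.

∂f₂/∂a = -8·a.
At (2, 3) this is -16.000.

-16.000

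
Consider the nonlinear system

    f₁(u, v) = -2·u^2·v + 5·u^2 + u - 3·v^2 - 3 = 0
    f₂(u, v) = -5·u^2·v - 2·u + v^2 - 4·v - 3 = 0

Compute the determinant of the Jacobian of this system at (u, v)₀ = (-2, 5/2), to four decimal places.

J = [[-4·u·v + 10·u + 1, -2·u^2 - 6·v], [-10·u·v - 2, -5·u^2 + 2·v - 4]].
At the point, J = [[1.0000, -23.0000], [48.0000, -19.0000]].
det J = 1085.0000.

1085.0000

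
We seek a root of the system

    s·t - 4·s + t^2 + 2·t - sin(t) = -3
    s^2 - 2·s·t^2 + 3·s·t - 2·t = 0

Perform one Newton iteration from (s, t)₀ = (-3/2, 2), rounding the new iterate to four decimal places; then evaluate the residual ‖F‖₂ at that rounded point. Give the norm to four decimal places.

At (-3/2, 2): F = (13.090703, 1.2500).
Jacobian J = [[t - 4, s + 2·t - cos(t) + 2], [2·s - 2·t^2 + 3·t, -4·s·t + 3·s - 2]].
At the point, J = [[-2.0000, 4.916147], [-5.0000, 5.5000]] (det J = 13.580734).
Solving J·Δ = −F gives Δ = (-4.8491, -4.6355).
Then the next iterate is (s, t)₁ = (-6.3491, -2.6355).
Re-evaluating at (-6.3491, -2.6355): F = (47.289077, 183.981153), so ‖F‖₂ = 189.9614.

189.9614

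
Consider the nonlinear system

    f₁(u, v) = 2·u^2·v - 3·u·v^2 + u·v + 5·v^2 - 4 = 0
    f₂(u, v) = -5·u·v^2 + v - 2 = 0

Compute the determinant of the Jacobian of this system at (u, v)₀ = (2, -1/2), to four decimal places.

-44.0000

J = [[4·u·v - 3·v^2 + v, 2·u^2 - 6·u·v + u + 10·v], [-5·v^2, -10·u·v + 1]].
At the point, J = [[-5.2500, 11.0000], [-1.2500, 11.0000]].
det J = -44.0000.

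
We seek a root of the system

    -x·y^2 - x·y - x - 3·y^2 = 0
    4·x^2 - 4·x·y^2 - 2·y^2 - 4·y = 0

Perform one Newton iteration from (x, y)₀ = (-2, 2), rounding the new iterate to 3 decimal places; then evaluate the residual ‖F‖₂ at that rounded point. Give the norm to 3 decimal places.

At (-2, 2): F = (2.000, 32.000).
Jacobian J = [[-y^2 - y - 1, -2·x·y - x - 6·y], [8·x - 4·y^2, -8·x·y - 4·y - 4]].
At the point, J = [[-7.000, -2.000], [-32.000, 20.000]] (det J = -204.000).
Solving J·Δ = −F gives Δ = (0.510, -0.784).
Then the next iterate is (x, y)₁ = (-1.490, 1.216).
Re-evaluating at (-1.490, 1.216): F = (1.06907, 9.87188), so ‖F‖₂ = 9.930.

9.930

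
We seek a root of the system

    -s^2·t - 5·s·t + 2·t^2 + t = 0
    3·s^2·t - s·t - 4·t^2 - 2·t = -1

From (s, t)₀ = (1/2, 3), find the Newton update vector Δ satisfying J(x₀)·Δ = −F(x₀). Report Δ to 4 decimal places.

(-0.2096, -1.6119)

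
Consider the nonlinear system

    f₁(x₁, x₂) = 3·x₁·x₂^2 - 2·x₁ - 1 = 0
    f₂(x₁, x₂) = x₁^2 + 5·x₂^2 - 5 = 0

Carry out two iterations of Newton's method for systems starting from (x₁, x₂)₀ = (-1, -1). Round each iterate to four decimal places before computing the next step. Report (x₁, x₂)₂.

At (-1, -1): F = (-2.0000, 1.0000).
Jacobian J = [[3·x₂^2 - 2, 6·x₁·x₂], [2·x₁, 10·x₂]].
At the point, J = [[1.0000, 6.0000], [-2.0000, -10.0000]] (det J = 2.0000).
Solving J·Δ = −F gives Δ = (-7.0000, 1.5000).
Then the next iterate is (x₁, x₂)₁ = (-8.0000, 0.5000).
Round to (-8.0000, 0.5000) and repeat: F = (9.0000, 60.2500), J = [[-1.2500, -24.0000], [-16.0000, 5.0000]].
Δ = (3.8206, 0.1760), so (x₁, x₂)₂ = (-4.1794, 0.6760).

(-4.1794, 0.6760)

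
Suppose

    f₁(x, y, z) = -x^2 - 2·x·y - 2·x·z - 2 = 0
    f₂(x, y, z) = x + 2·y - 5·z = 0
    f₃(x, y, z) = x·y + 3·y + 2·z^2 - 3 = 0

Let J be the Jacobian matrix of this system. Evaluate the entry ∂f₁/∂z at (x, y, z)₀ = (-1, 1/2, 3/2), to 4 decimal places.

∂f₁/∂z = -2·x.
At (-1, 1/2, 3/2) this is 2.0000.

2.0000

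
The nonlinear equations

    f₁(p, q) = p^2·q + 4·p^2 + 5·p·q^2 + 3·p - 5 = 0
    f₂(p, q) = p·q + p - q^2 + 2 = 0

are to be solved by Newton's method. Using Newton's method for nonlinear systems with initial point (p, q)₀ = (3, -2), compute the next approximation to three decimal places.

At (3, -2): F = (82.000, -5.000).
Jacobian J = [[2·p·q + 8·p + 5·q^2 + 3, p^2 + 10·p·q], [q + 1, p - 2·q]].
At the point, J = [[35.000, -51.000], [-1.000, 7.000]] (det J = 194.000).
Solving J·Δ = −F gives Δ = (-1.644, 0.479).
Then the next iterate is (p, q)₁ = (1.356, -1.521).

(1.356, -1.521)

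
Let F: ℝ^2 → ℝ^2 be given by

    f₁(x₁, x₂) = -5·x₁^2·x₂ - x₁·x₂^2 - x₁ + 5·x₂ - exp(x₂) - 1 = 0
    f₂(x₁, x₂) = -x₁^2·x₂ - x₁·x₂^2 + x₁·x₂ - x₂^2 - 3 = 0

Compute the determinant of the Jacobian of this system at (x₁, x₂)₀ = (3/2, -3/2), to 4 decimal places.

131.4173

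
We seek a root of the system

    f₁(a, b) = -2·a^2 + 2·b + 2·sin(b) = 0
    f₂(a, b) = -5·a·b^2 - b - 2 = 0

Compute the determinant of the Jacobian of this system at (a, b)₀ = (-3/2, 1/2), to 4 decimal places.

J = [[-4·a, 2·cos(b) + 2], [-5·b^2, -10·a·b - 1]].
At the point, J = [[6.0000, 3.755165], [-1.2500, 6.5000]].
det J = 43.6940.

43.6940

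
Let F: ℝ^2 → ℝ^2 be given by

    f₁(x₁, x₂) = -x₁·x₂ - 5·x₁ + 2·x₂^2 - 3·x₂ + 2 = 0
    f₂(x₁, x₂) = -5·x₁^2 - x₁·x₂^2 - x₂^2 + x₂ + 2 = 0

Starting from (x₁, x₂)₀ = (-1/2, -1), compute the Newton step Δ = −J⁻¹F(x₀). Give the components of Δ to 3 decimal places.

At (-1/2, -1): F = (9.000, -0.750).
Jacobian J = [[-x₂ - 5, -x₁ + 4·x₂ - 3], [-10·x₁ - x₂^2, -2·x₁·x₂ - 2·x₂ + 1]].
At the point, J = [[-4.000, -6.500], [4.000, 2.000]] (det J = 18.000).
Solving J·Δ = −F gives Δ = (-0.729, 1.833).

(-0.729, 1.833)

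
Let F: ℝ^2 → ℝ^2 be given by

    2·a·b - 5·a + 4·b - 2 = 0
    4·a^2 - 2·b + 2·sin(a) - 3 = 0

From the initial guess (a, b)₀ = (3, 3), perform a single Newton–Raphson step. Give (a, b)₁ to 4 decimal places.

(1.6552, 1.8345)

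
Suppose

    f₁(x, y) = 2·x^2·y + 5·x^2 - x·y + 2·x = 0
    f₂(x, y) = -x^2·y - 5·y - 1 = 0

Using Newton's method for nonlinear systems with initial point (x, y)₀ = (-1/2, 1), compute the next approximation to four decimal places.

At (-1/2, 1): F = (1.2500, -6.2500).
Jacobian J = [[4·x·y + 10·x - y + 2, 2·x^2 - x], [-2·x·y, -x^2 - 5]].
At the point, J = [[-6.0000, 1.0000], [1.0000, -5.2500]] (det J = 30.5000).
Solving J·Δ = −F gives Δ = (0.0102, -1.1885).
Then the next iterate is (x, y)₁ = (-0.4898, -0.1885).

(-0.4898, -0.1885)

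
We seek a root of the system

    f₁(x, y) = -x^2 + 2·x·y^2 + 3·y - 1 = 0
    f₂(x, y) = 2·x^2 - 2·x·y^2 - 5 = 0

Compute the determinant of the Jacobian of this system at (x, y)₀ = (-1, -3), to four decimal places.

90.0000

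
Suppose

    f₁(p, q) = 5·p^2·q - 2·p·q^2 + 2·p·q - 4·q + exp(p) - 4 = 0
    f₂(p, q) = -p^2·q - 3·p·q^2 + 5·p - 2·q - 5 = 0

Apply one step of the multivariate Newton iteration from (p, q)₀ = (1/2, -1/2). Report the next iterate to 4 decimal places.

At (1/2, -1/2): F = (-1.726279, -1.7500).
Jacobian J = [[10·p·q - 2·q^2 + 2·q + exp(p), 5·p^2 - 4·p·q + 2·p - 4], [-2·p·q - 3·q^2 + 5, -p^2 - 6·p·q - 2]].
At the point, J = [[-2.351279, -0.7500], [4.7500, -0.7500]] (det J = 5.325959).
Solving J·Δ = −F gives Δ = (0.0033, -2.3122).
Then the next iterate is (p, q)₁ = (0.5033, -2.8122).

(0.5033, -2.8122)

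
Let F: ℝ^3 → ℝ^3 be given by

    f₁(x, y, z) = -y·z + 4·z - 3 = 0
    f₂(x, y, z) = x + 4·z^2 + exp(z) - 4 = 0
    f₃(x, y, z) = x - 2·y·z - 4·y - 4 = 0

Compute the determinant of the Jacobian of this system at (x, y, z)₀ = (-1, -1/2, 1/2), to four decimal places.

-24.8244

J = [[0, -z, -y + 4], [1, 0, 8·z + exp(z)], [1, -2·z - 4, -2·y]].
At the point, J = [[0.0000, -0.5000, 4.5000], [1.0000, 0.0000, 5.648721], [1.0000, -5.0000, 1.0000]].
det J = -24.8244.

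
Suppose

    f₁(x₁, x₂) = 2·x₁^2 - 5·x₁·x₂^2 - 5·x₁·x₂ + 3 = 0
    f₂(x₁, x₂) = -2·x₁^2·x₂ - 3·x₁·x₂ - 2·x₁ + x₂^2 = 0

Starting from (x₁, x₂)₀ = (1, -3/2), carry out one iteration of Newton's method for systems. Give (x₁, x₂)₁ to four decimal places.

At (1, -3/2): F = (1.2500, 7.7500).
Jacobian J = [[4·x₁ - 5·x₂^2 - 5·x₂, -10·x₁·x₂ - 5·x₁], [-4·x₁·x₂ - 3·x₂ - 2, -2·x₁^2 - 3·x₁ + 2·x₂]].
At the point, J = [[0.2500, 10.0000], [8.5000, -8.0000]] (det J = -87.0000).
Solving J·Δ = −F gives Δ = (-1.0057, -0.0999).
Then the next iterate is (x₁, x₂)₁ = (-0.0057, -1.5999).

(-0.0057, -1.5999)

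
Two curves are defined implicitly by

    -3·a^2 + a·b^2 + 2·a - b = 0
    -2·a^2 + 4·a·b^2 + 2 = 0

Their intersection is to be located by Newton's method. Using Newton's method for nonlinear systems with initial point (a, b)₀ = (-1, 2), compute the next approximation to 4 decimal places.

At (-1, 2): F = (-11.0000, -16.0000).
Jacobian J = [[-6·a + b^2 + 2, 2·a·b - 1], [-4·a + 4·b^2, 8·a·b]].
At the point, J = [[12.0000, -5.0000], [20.0000, -16.0000]] (det J = -92.0000).
Solving J·Δ = −F gives Δ = (1.0435, 0.3043).
Then the next iterate is (a, b)₁ = (0.0435, 2.3043).

(0.0435, 2.3043)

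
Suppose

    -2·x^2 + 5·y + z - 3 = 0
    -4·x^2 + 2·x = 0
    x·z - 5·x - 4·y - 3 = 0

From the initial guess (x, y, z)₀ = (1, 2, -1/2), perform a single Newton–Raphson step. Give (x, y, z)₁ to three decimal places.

(0.667, -0.278, 5.056)

At (1, 2, -1/2): F = (4.500, -2.000, -16.500).
Jacobian J = [[-4·x, 5, 1], [-8·x + 2, 0, 0], [z - 5, -4, x]].
At the point, J = [[-4.000, 5.000, 1.000], [-6.000, 0.000, 0.000], [-5.500, -4.000, 1.000]] (det J = 54.000).
Solving J·Δ = −F gives Δ = (-0.333, -2.278, 5.556).
Then the next iterate is (x, y, z)₁ = (0.667, -0.278, 5.056).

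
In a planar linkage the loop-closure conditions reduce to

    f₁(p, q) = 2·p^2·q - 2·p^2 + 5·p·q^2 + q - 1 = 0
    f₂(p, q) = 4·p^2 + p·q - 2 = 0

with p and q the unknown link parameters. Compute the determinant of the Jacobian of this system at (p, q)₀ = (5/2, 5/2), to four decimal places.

J = [[4·p·q - 4·p + 5·q^2, 2·p^2 + 10·p·q + 1], [8·p + q, p]].
At the point, J = [[46.2500, 76.0000], [22.5000, 2.5000]].
det J = -1594.3750.

-1594.3750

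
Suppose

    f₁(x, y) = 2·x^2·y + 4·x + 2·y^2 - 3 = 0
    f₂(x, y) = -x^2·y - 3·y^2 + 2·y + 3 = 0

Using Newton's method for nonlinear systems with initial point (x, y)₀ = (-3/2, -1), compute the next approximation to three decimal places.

At (-3/2, -1): F = (-11.500, 0.250).
Jacobian J = [[4·x·y + 4, 2·x^2 + 4·y], [-2·x·y, -x^2 - 6·y + 2]].
At the point, J = [[10.000, 0.500], [-3.000, 5.750]] (det J = 59.000).
Solving J·Δ = −F gives Δ = (1.123, 0.542).
Then the next iterate is (x, y)₁ = (-0.377, -0.458).

(-0.377, -0.458)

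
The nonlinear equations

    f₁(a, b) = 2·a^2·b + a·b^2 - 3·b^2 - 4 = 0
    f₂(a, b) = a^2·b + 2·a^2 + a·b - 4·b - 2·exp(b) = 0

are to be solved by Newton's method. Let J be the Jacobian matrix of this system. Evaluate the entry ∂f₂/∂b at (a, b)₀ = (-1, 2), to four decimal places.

∂f₂/∂b = a^2 + a - 2·exp(b) - 4.
At (-1, 2) this is -18.7781.

-18.7781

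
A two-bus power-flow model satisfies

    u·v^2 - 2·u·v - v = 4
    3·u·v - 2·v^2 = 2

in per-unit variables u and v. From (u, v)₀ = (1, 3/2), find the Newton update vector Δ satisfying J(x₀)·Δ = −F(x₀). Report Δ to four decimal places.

(-8.3333, -13.1667)

At (1, 3/2): F = (-6.2500, -2.0000).
Jacobian J = [[v^2 - 2·v, 2·u·v - 2·u - 1], [3·v, 3·u - 4·v]].
At the point, J = [[-0.7500, 0.0000], [4.5000, -3.0000]] (det J = 2.2500).
Solving J·Δ = −F gives Δ = (-8.3333, -13.1667).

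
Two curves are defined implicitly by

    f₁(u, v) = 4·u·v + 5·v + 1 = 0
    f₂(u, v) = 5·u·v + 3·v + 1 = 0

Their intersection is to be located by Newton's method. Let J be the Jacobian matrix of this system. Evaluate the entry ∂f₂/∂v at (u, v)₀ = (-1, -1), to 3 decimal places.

∂f₂/∂v = 5·u + 3.
At (-1, -1) this is -2.000.

-2.000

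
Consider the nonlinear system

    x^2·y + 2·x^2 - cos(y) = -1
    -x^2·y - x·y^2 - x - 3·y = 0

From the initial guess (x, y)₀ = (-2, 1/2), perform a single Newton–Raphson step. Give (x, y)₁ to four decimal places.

(-1.0109, 0.4484)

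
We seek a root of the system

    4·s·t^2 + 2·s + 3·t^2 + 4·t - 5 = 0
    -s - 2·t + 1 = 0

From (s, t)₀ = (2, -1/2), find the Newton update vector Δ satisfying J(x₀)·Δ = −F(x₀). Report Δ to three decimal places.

(0.038, -0.019)

At (2, -1/2): F = (-0.250, 0.000).
Jacobian J = [[4·t^2 + 2, 8·s·t + 6·t + 4], [-1, -2]].
At the point, J = [[3.000, -7.000], [-1.000, -2.000]] (det J = -13.000).
Solving J·Δ = −F gives Δ = (0.038, -0.019).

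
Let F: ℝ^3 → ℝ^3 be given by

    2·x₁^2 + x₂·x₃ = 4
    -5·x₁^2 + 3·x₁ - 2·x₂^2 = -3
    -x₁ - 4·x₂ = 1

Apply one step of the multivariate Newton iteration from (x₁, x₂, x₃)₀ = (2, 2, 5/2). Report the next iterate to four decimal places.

(2.2000, -0.8000, 0.7000)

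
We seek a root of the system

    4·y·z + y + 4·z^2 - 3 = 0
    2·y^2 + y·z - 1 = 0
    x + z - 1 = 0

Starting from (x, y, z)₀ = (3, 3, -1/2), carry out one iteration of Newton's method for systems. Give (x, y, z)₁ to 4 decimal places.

(1.0579, 1.5368, -0.0579)

At (3, 3, -1/2): F = (-5.0000, 15.5000, 1.5000).
Jacobian J = [[0, 4·z + 1, 4·y + 8·z], [0, 4·y + z, y], [1, 0, 1]].
At the point, J = [[0.0000, -1.0000, 8.0000], [0.0000, 11.5000, 3.0000], [1.0000, 0.0000, 1.0000]] (det J = -95.0000).
Solving J·Δ = −F gives Δ = (-1.9421, -1.4632, 0.4421).
Then the next iterate is (x, y, z)₁ = (1.0579, 1.5368, -0.0579).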